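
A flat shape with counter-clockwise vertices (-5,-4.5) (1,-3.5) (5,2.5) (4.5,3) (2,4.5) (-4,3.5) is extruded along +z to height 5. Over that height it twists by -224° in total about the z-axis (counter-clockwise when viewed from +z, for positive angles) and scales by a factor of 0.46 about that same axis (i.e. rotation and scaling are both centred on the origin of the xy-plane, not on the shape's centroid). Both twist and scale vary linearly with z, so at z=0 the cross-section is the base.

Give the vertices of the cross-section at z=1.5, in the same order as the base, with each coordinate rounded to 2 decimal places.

Cross-section at z=1.5: (-5.10,2.40) (-2.38,-1.91) (3.55,-3.05) (3.78,-2.50) (4.13,-0.08) (1.40,4.23)

t = z/height = 1.5/5 = 0.3
s = 1 + (scale-1)·z/height = 1 + (0.46-1)·1.5/5 = 0.838000
θ = twist·z/height = -224°·1.5/5 = -67.2000° = -1.172861 rad
cos θ = 0.387516, sin θ = -0.921863 (intermediates below are computed at full precision and shown rounded to 5 d.p.)
v1: (-5,-4.5) → rotate → (-6.08596,2.86550) → ×s → (-5.10004,2.40129) → (-5.10,2.40)
v2: (1,-3.5) → rotate → (-2.83901,-2.27817) → ×s → (-2.37909,-1.90910) → (-2.38,-1.91)
v3: (5,2.5) → rotate → (4.24224,-3.64053) → ×s → (3.55499,-3.05076) → (3.55,-3.05)
v4: (4.5,3) → rotate → (4.50941,-2.98584) → ×s → (3.77889,-2.50213) → (3.78,-2.50)
v5: (2,4.5) → rotate → (4.92342,-0.09991) → ×s → (4.12582,-0.08372) → (4.13,-0.08)
v6: (-4,3.5) → rotate → (1.67646,5.04376) → ×s → (1.40487,4.22667) → (1.40,4.23)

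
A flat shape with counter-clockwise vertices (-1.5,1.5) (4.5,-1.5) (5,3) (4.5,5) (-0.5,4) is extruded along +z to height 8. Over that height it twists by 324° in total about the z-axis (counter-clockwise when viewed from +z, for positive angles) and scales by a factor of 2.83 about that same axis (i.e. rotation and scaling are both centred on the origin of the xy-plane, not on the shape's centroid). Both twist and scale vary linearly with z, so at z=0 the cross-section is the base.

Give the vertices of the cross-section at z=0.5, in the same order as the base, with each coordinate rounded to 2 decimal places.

Cross-section at z=0.5: (-2.15,0.99) (5.28,0.17) (4.07,5.07) (2.78,6.96) (-2.07,3.99)

t = z/height = 0.5/8 = 0.0625
s = 1 + (scale-1)·z/height = 1 + (2.83-1)·0.5/8 = 1.114375
θ = twist·z/height = 324°·0.5/8 = 20.2500° = 0.353429 rad
cos θ = 0.938191, sin θ = 0.346117 (intermediates below are computed at full precision and shown rounded to 5 d.p.)
v1: (-1.5,1.5) → rotate → (-1.92646,0.88811) → ×s → (-2.14680,0.98969) → (-2.15,0.99)
v2: (4.5,-1.5) → rotate → (4.74104,0.15024) → ×s → (5.28329,0.16742) → (5.28,0.17)
v3: (5,3) → rotate → (3.65261,4.54516) → ×s → (4.07037,5.06501) → (4.07,5.07)
v4: (4.5,5) → rotate → (2.49128,6.24848) → ×s → (2.77622,6.96315) → (2.78,6.96)
v5: (-0.5,4) → rotate → (-1.85356,3.57971) → ×s → (-2.06557,3.98914) → (-2.07,3.99)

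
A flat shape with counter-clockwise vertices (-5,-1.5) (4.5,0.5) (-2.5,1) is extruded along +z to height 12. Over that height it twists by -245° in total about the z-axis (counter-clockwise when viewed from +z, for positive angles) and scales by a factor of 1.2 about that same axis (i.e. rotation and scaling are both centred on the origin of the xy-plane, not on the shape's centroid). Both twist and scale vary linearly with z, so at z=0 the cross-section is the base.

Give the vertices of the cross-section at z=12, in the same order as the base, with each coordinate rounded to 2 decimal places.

Cross-section at z=12: (4.17,-4.68) (-2.83,4.64) (0.18,-3.23)

t = z/height = 12/12 = 1
s = 1 + (scale-1)·z/height = 1 + (1.2-1)·12/12 = 1.200000
θ = twist·z/height = -245°·12/12 = -245.0000° = -4.276057 rad
cos θ = -0.422618, sin θ = 0.906308 (intermediates below are computed at full precision and shown rounded to 5 d.p.)
v1: (-5,-1.5) → rotate → (3.47255,-3.89761) → ×s → (4.16706,-4.67713) → (4.17,-4.68)
v2: (4.5,0.5) → rotate → (-2.35494,3.86708) → ×s → (-2.82592,4.64049) → (-2.83,4.64)
v3: (-2.5,1) → rotate → (0.15024,-2.68839) → ×s → (0.18029,-3.22607) → (0.18,-3.23)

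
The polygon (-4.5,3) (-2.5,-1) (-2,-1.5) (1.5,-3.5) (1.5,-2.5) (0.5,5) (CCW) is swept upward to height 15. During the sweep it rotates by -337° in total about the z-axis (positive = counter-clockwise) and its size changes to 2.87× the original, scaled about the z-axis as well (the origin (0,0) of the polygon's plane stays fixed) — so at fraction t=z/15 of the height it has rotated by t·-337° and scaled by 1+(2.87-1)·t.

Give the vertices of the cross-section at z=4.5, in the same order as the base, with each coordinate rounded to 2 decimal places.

Cross-section at z=4.5: (5.95,5.99) (-0.78,4.13) (-1.70,3.51) (-5.81,-1.25) (-4.28,-1.55) (7.51,-2.27)

t = z/height = 4.5/15 = 0.3
s = 1 + (scale-1)·z/height = 1 + (2.87-1)·4.5/15 = 1.561000
θ = twist·z/height = -337°·4.5/15 = -101.1000° = -1.764528 rad
cos θ = -0.192522, sin θ = -0.981293 (intermediates below are computed at full precision and shown rounded to 5 d.p.)
v1: (-4.5,3) → rotate → (3.81023,3.83825) → ×s → (5.94776,5.99151) → (5.95,5.99)
v2: (-2.5,-1) → rotate → (-0.49999,2.64575) → ×s → (-0.78048,4.13002) → (-0.78,4.13)
v3: (-2,-1.5) → rotate → (-1.08690,2.25137) → ×s → (-1.69664,3.51439) → (-1.70,3.51)
v4: (1.5,-3.5) → rotate → (-3.72331,-0.79811) → ×s → (-5.81208,-1.24585) → (-5.81,-1.25)
v5: (1.5,-2.5) → rotate → (-2.74201,-0.99063) → ×s → (-4.28028,-1.54638) → (-4.28,-1.55)
v6: (0.5,5) → rotate → (4.81020,-1.45326) → ×s → (7.50873,-2.26853) → (7.51,-2.27)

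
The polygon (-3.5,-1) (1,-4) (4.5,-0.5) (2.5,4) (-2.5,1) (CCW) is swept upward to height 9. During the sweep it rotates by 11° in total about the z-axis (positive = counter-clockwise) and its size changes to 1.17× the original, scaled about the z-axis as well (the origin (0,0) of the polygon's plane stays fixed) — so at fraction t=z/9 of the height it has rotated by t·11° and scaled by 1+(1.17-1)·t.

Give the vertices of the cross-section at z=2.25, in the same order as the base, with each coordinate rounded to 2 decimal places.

t = z/height = 2.25/9 = 0.25
s = 1 + (scale-1)·z/height = 1 + (1.17-1)·2.25/9 = 1.042500
θ = twist·z/height = 11°·2.25/9 = 2.7500° = 0.047997 rad
cos θ = 0.998848, sin θ = 0.047978 (intermediates below are computed at full precision and shown rounded to 5 d.p.)
v1: (-3.5,-1) → rotate → (-3.44799,-1.16677) → ×s → (-3.59453,-1.21636) → (-3.59,-1.22)
v2: (1,-4) → rotate → (1.19076,-3.94742) → ×s → (1.24137,-4.11518) → (1.24,-4.12)
v3: (4.5,-0.5) → rotate → (4.51881,-0.28352) → ×s → (4.71086,-0.29557) → (4.71,-0.30)
v4: (2.5,4) → rotate → (2.30521,4.11534) → ×s → (2.40318,4.29024) → (2.40,4.29)
v5: (-2.5,1) → rotate → (-2.54510,0.87890) → ×s → (-2.65327,0.91626) → (-2.65,0.92)

Cross-section at z=2.25: (-3.59,-1.22) (1.24,-4.12) (4.71,-0.30) (2.40,4.29) (-2.65,0.92)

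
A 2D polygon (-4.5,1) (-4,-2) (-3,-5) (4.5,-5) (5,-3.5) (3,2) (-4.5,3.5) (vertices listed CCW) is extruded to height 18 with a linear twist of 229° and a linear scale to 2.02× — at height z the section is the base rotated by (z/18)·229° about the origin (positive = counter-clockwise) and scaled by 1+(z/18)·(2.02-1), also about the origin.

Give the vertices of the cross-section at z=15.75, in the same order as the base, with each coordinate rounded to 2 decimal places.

t = z/height = 15.75/18 = 0.875
s = 1 + (scale-1)·z/height = 1 + (2.02-1)·15.75/18 = 1.892500
θ = twist·z/height = 229°·15.75/18 = 200.3750° = 3.497203 rad
cos θ = -0.937434, sin θ = -0.348163 (intermediates below are computed at full precision and shown rounded to 5 d.p.)
v1: (-4.5,1) → rotate → (4.56662,0.62930) → ×s → (8.64232,1.19095) → (8.64,1.19)
v2: (-4,-2) → rotate → (3.05341,3.26752) → ×s → (5.77858,6.18378) → (5.78,6.18)
v3: (-3,-5) → rotate → (1.07149,5.73166) → ×s → (2.02779,10.84716) → (2.03,10.85)
v4: (4.5,-5) → rotate → (-5.95927,3.12044) → ×s → (-11.27792,5.90543) → (-11.28,5.91)
v5: (5,-3.5) → rotate → (-5.90574,1.54020) → ×s → (-11.17661,2.91484) → (-11.18,2.91)
v6: (3,2) → rotate → (-2.11598,-2.91936) → ×s → (-4.00448,-5.52488) → (-4.00,-5.52)
v7: (-4.5,3.5) → rotate → (5.43702,-1.71429) → ×s → (10.28957,-3.24428) → (10.29,-3.24)

Cross-section at z=15.75: (8.64,1.19) (5.78,6.18) (2.03,10.85) (-11.28,5.91) (-11.18,2.91) (-4.00,-5.52) (10.29,-3.24)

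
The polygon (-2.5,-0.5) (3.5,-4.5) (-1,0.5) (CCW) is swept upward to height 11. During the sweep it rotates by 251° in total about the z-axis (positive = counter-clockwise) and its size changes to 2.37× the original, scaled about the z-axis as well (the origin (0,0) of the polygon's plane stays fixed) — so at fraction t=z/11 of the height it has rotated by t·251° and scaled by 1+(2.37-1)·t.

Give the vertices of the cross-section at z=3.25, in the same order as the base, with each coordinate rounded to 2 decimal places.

t = z/height = 3.25/11 = 0.295455
s = 1 + (scale-1)·z/height = 1 + (2.37-1)·3.25/11 = 1.404773
θ = twist·z/height = 251°·3.25/11 = 74.1591° = 1.294320 rad
cos θ = 0.272967, sin θ = 0.962023 (intermediates below are computed at full precision and shown rounded to 5 d.p.)
v1: (-2.5,-0.5) → rotate → (-0.20141,-2.54154) → ×s → (-0.28293,-3.57029) → (-0.28,-3.57)
v2: (3.5,-4.5) → rotate → (5.28449,2.13873) → ×s → (7.42351,3.00443) → (7.42,3.00)
v3: (-1,0.5) → rotate → (-0.75398,-0.82554) → ×s → (-1.05917,-1.15970) → (-1.06,-1.16)

Cross-section at z=3.25: (-0.28,-3.57) (7.42,3.00) (-1.06,-1.16)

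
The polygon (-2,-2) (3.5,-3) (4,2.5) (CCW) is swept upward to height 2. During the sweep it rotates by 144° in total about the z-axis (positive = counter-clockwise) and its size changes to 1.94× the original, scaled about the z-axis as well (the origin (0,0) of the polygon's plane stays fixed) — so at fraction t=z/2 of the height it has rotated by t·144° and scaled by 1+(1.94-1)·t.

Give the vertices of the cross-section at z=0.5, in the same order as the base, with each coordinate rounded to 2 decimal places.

Cross-section at z=0.5: (-0.55,-3.45) (5.67,-0.46) (2.18,5.40)

t = z/height = 0.5/2 = 0.25
s = 1 + (scale-1)·z/height = 1 + (1.94-1)·0.5/2 = 1.235000
θ = twist·z/height = 144°·0.5/2 = 36.0000° = 0.628319 rad
cos θ = 0.809017, sin θ = 0.587785 (intermediates below are computed at full precision and shown rounded to 5 d.p.)
v1: (-2,-2) → rotate → (-0.44246,-2.79360) → ×s → (-0.54644,-3.45010) → (-0.55,-3.45)
v2: (3.5,-3) → rotate → (4.59492,-0.36980) → ×s → (5.67472,-0.45671) → (5.67,-0.46)
v3: (4,2.5) → rotate → (1.76660,4.37368) → ×s → (2.18176,5.40150) → (2.18,5.40)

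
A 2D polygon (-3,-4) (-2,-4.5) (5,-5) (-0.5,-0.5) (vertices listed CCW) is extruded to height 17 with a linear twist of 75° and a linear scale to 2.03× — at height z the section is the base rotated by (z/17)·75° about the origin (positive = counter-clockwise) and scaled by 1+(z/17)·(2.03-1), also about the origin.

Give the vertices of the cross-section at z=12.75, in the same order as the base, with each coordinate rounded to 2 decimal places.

t = z/height = 12.75/17 = 0.75
s = 1 + (scale-1)·z/height = 1 + (2.03-1)·12.75/17 = 1.772500
θ = twist·z/height = 75°·12.75/17 = 56.2500° = 0.981748 rad
cos θ = 0.555570, sin θ = 0.831470 (intermediates below are computed at full precision and shown rounded to 5 d.p.)
v1: (-3,-4) → rotate → (1.65917,-4.71669) → ×s → (2.94087,-8.36033) → (2.94,-8.36)
v2: (-2,-4.5) → rotate → (2.63047,-4.16301) → ×s → (4.66251,-7.37893) → (4.66,-7.38)
v3: (5,-5) → rotate → (6.93520,1.37950) → ×s → (12.29264,2.44516) → (12.29,2.45)
v4: (-0.5,-0.5) → rotate → (0.13795,-0.69352) → ×s → (0.24452,-1.22926) → (0.24,-1.23)

Cross-section at z=12.75: (2.94,-8.36) (4.66,-7.38) (12.29,2.45) (0.24,-1.23)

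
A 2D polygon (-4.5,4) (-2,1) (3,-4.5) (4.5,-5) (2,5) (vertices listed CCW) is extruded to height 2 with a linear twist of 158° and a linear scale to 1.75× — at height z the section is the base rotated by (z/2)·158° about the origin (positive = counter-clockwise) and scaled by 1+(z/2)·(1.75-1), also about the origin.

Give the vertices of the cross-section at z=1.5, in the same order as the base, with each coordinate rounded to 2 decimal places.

t = z/height = 1.5/2 = 0.75
s = 1 + (scale-1)·z/height = 1 + (1.75-1)·1.5/2 = 1.562500
θ = twist·z/height = 158°·1.5/2 = 118.5000° = 2.068215 rad
cos θ = -0.477159, sin θ = 0.878817 (intermediates below are computed at full precision and shown rounded to 5 d.p.)
v1: (-4.5,4) → rotate → (-1.36805,-5.86331) → ×s → (-2.13758,-9.16143) → (-2.14,-9.16)
v2: (-2,1) → rotate → (0.07550,-2.23479) → ×s → (0.11797,-3.49186) → (0.12,-3.49)
v3: (3,-4.5) → rotate → (2.52320,4.78367) → ×s → (3.94250,7.47448) → (3.94,7.47)
v4: (4.5,-5) → rotate → (2.24687,6.34047) → ×s → (3.51074,9.90699) → (3.51,9.91)
v5: (2,5) → rotate → (-5.34840,-0.62816) → ×s → (-8.35688,-0.98150) → (-8.36,-0.98)

Cross-section at z=1.5: (-2.14,-9.16) (0.12,-3.49) (3.94,7.47) (3.51,9.91) (-8.36,-0.98)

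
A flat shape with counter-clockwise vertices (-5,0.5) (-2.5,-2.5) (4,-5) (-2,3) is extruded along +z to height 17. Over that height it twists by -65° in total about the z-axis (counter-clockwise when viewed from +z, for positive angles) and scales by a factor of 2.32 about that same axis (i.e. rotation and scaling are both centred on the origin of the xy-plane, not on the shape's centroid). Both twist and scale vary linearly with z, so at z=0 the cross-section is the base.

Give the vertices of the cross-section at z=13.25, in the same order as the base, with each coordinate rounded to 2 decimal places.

t = z/height = 13.25/17 = 0.779412
s = 1 + (scale-1)·z/height = 1 + (2.32-1)·13.25/17 = 2.028824
θ = twist·z/height = -65°·13.25/17 = -50.6618° = -0.884215 rad
cos θ = 0.633897, sin θ = -0.773417 (intermediates below are computed at full precision and shown rounded to 5 d.p.)
v1: (-5,0.5) → rotate → (-2.78278,4.18404) → ×s → (-5.64576,8.48867) → (-5.65,8.49)
v2: (-2.5,-2.5) → rotate → (-3.51829,0.34880) → ×s → (-7.13798,0.70765) → (-7.14,0.71)
v3: (4,-5) → rotate → (-1.33150,-6.26316) → ×s → (-2.70137,-12.70684) → (-2.70,-12.71)
v4: (-2,3) → rotate → (1.05246,3.44853) → ×s → (2.13525,6.99645) → (2.14,7.00)

Cross-section at z=13.25: (-5.65,8.49) (-7.14,0.71) (-2.70,-12.71) (2.14,7.00)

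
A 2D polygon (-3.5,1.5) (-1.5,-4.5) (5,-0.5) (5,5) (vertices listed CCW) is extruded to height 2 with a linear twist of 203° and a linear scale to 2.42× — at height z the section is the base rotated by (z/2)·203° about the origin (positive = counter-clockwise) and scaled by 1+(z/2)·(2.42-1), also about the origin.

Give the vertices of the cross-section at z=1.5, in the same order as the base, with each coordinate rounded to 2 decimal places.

t = z/height = 1.5/2 = 0.75
s = 1 + (scale-1)·z/height = 1 + (2.42-1)·1.5/2 = 2.065000
θ = twist·z/height = 203°·1.5/2 = 152.2500° = 2.657264 rad
cos θ = -0.884988, sin θ = 0.465615 (intermediates below are computed at full precision and shown rounded to 5 d.p.)
v1: (-3.5,1.5) → rotate → (2.39903,-2.95713) → ×s → (4.95401,-6.10648) → (4.95,-6.11)
v2: (-1.5,-4.5) → rotate → (3.42275,3.28402) → ×s → (7.06797,6.78151) → (7.07,6.78)
v3: (5,-0.5) → rotate → (-4.19213,2.77057) → ×s → (-8.65675,5.72122) → (-8.66,5.72)
v4: (5,5) → rotate → (-6.75301,-2.09687) → ×s → (-13.94497,-4.33003) → (-13.94,-4.33)

Cross-section at z=1.5: (4.95,-6.11) (7.07,6.78) (-8.66,5.72) (-13.94,-4.33)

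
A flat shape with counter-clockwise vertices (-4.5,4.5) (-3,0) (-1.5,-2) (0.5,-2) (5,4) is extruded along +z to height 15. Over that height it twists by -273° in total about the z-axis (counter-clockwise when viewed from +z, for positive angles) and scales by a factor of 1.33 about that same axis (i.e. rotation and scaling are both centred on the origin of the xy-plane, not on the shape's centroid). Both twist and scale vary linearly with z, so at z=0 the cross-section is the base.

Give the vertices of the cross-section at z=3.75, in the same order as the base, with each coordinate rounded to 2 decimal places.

t = z/height = 3.75/15 = 0.25
s = 1 + (scale-1)·z/height = 1 + (1.33-1)·3.75/15 = 1.082500
θ = twist·z/height = -273°·3.75/15 = -68.2500° = -1.191187 rad
cos θ = 0.370557, sin θ = -0.928810 (intermediates below are computed at full precision and shown rounded to 5 d.p.)
v1: (-4.5,4.5) → rotate → (2.51213,5.84715) → ×s → (2.71939,6.32954) → (2.72,6.33)
v2: (-3,0) → rotate → (-1.11167,2.78643) → ×s → (-1.20339,3.01631) → (-1.20,3.02)
v3: (-1.5,-2) → rotate → (-2.41346,0.65210) → ×s → (-2.61257,0.70590) → (-2.61,0.71)
v4: (0.5,-2) → rotate → (-1.67234,-1.20552) → ×s → (-1.81031,-1.30498) → (-1.81,-1.30)
v5: (5,4) → rotate → (5.56803,-3.16182) → ×s → (6.02739,-3.42267) → (6.03,-3.42)

Cross-section at z=3.75: (2.72,6.33) (-1.20,3.02) (-2.61,0.71) (-1.81,-1.30) (6.03,-3.42)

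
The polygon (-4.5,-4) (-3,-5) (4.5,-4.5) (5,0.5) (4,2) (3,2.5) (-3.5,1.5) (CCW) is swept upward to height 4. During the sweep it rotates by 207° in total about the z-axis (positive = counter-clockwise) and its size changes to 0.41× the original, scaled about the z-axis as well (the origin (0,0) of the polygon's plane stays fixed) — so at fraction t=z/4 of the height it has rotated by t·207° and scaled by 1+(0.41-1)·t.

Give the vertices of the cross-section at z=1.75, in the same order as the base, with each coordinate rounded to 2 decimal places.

Cross-section at z=1.75: (3.00,-3.31) (3.73,-2.19) (3.31,3.37) (-0.41,3.71) (-1.51,2.95) (-1.88,2.21) (-1.09,-2.61)

t = z/height = 1.75/4 = 0.4375
s = 1 + (scale-1)·z/height = 1 + (0.41-1)·1.75/4 = 0.741875
θ = twist·z/height = 207°·1.75/4 = 90.5625° = 1.580614 rad
cos θ = -0.009817, sin θ = 0.999952 (intermediates below are computed at full precision and shown rounded to 5 d.p.)
v1: (-4.5,-4) → rotate → (4.04399,-4.46051) → ×s → (3.00013,-3.30914) → (3.00,-3.31)
v2: (-3,-5) → rotate → (5.02921,-2.95077) → ×s → (3.73105,-2.18910) → (3.73,-2.19)
v3: (4.5,-4.5) → rotate → (4.45561,4.54396) → ×s → (3.30550,3.37105) → (3.31,3.37)
v4: (5,0.5) → rotate → (-0.54906,4.99485) → ×s → (-0.40734,3.70555) → (-0.41,3.71)
v5: (4,2) → rotate → (-2.03917,3.98017) → ×s → (-1.51281,2.95279) → (-1.51,2.95)
v6: (3,2.5) → rotate → (-2.52933,2.97531) → ×s → (-1.87645,2.20731) → (-1.88,2.21)
v7: (-3.5,1.5) → rotate → (-1.46557,-3.51456) → ×s → (-1.08727,-2.60736) → (-1.09,-2.61)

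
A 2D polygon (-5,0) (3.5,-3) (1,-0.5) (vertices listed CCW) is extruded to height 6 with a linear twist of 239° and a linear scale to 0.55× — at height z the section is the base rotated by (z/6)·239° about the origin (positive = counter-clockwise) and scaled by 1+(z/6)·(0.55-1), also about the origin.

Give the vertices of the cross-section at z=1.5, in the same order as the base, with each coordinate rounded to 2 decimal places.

t = z/height = 1.5/6 = 0.25
s = 1 + (scale-1)·z/height = 1 + (0.55-1)·1.5/6 = 0.887500
θ = twist·z/height = 239°·1.5/6 = 59.7500° = 1.042834 rad
cos θ = 0.503774, sin θ = 0.863836 (intermediates below are computed at full precision and shown rounded to 5 d.p.)
v1: (-5,0) → rotate → (-2.51887,-4.31918) → ×s → (-2.23550,-3.83327) → (-2.24,-3.83)
v2: (3.5,-3) → rotate → (4.35472,1.51210) → ×s → (3.86481,1.34199) → (3.86,1.34)
v3: (1,-0.5) → rotate → (0.93569,0.61195) → ×s → (0.83043,0.54310) → (0.83,0.54)

Cross-section at z=1.5: (-2.24,-3.83) (3.86,1.34) (0.83,0.54)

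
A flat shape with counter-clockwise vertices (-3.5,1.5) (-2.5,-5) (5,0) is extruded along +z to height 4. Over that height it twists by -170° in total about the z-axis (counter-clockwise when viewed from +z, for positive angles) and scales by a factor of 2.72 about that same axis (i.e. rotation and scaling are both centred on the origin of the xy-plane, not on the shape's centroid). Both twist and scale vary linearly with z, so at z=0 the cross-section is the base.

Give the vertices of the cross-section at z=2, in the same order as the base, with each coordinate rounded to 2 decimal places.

t = z/height = 2/4 = 0.5
s = 1 + (scale-1)·z/height = 1 + (2.72-1)·2/4 = 1.860000
θ = twist·z/height = -170°·2/4 = -85.0000° = -1.483530 rad
cos θ = 0.087156, sin θ = -0.996195 (intermediates below are computed at full precision and shown rounded to 5 d.p.)
v1: (-3.5,1.5) → rotate → (1.18925,3.61742) → ×s → (2.21200,6.72839) → (2.21,6.73)
v2: (-2.5,-5) → rotate → (-5.19886,2.05471) → ×s → (-9.66988,3.82176) → (-9.67,3.82)
v3: (5,0) → rotate → (0.43578,-4.98097) → ×s → (0.81055,-9.26461) → (0.81,-9.26)

Cross-section at z=2: (2.21,6.73) (-9.67,3.82) (0.81,-9.26)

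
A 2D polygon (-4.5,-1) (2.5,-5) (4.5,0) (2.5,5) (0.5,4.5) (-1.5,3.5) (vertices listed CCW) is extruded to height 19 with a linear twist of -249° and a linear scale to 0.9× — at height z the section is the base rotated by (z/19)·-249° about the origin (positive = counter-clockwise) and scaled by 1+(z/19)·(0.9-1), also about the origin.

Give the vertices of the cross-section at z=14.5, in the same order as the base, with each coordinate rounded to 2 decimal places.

Cross-section at z=14.5: (4.25,0.19) (-1.47,4.95) (-4.09,0.72) (-3.08,-4.15) (-1.18,-4.01) (0.80,-3.42)

t = z/height = 14.5/19 = 0.763158
s = 1 + (scale-1)·z/height = 1 + (0.9-1)·14.5/19 = 0.923684
θ = twist·z/height = -249°·14.5/19 = -190.0263° = -3.316585 rad
cos θ = -0.984728, sin θ = 0.174100 (intermediates below are computed at full precision and shown rounded to 5 d.p.)
v1: (-4.5,-1) → rotate → (4.60538,0.20128) → ×s → (4.25391,0.18592) → (4.25,0.19)
v2: (2.5,-5) → rotate → (-1.59132,5.35889) → ×s → (-1.46987,4.94992) → (-1.47,4.95)
v3: (4.5,0) → rotate → (-4.43128,0.78345) → ×s → (-4.09310,0.72366) → (-4.09,0.72)
v4: (2.5,5) → rotate → (-3.33232,-4.48839) → ×s → (-3.07801,-4.14585) → (-3.08,-4.15)
v5: (0.5,4.5) → rotate → (-1.27582,-4.34423) → ×s → (-1.17845,-4.01269) → (-1.18,-4.01)
v6: (-1.5,3.5) → rotate → (0.86774,-3.70770) → ×s → (0.80152,-3.42474) → (0.80,-3.42)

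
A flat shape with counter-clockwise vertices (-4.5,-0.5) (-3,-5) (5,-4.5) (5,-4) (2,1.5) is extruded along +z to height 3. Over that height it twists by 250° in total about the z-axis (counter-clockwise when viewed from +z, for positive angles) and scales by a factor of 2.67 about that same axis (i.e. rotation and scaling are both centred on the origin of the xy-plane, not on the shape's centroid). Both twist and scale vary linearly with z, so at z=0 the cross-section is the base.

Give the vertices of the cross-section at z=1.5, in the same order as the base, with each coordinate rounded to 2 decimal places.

Cross-section at z=1.5: (5.49,-6.24) (10.67,0.75) (1.50,12.25) (0.75,11.73) (-4.36,1.43)

t = z/height = 1.5/3 = 0.5
s = 1 + (scale-1)·z/height = 1 + (2.67-1)·1.5/3 = 1.835000
θ = twist·z/height = 250°·1.5/3 = 125.0000° = 2.181662 rad
cos θ = -0.573576, sin θ = 0.819152 (intermediates below are computed at full precision and shown rounded to 5 d.p.)
v1: (-4.5,-0.5) → rotate → (2.99067,-3.39940) → ×s → (5.48788,-6.23789) → (5.49,-6.24)
v2: (-3,-5) → rotate → (5.81649,0.41043) → ×s → (10.67326,0.75313) → (10.67,0.75)
v3: (5,-4.5) → rotate → (0.81830,6.67685) → ×s → (1.50158,12.25203) → (1.50,12.25)
v4: (5,-4) → rotate → (0.40873,6.39007) → ×s → (0.75001,11.72577) → (0.75,11.73)
v5: (2,1.5) → rotate → (-2.37588,0.77794) → ×s → (-4.35974,1.42752) → (-4.36,1.43)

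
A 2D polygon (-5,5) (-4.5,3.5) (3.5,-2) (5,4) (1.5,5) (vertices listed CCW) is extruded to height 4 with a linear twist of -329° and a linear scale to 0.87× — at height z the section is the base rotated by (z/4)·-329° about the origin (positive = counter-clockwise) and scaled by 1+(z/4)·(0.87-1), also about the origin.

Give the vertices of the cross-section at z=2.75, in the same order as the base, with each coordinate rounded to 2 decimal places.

t = z/height = 2.75/4 = 0.6875
s = 1 + (scale-1)·z/height = 1 + (0.87-1)·2.75/4 = 0.910625
θ = twist·z/height = -329°·2.75/4 = -226.1875° = -3.947717 rad
cos θ = -0.692301, sin θ = 0.721609 (intermediates below are computed at full precision and shown rounded to 5 d.p.)
v1: (-5,5) → rotate → (-0.14654,-7.06955) → ×s → (-0.13345,-6.43771) → (-0.13,-6.44)
v2: (-4.5,3.5) → rotate → (0.58972,-5.67029) → ×s → (0.53701,-5.16351) → (0.54,-5.16)
v3: (3.5,-2) → rotate → (-0.97983,3.91023) → ×s → (-0.89226,3.56076) → (-0.89,3.56)
v4: (5,4) → rotate → (-6.34794,0.83884) → ×s → (-5.78059,0.76387) → (-5.78,0.76)
v5: (1.5,5) → rotate → (-4.64650,-2.37909) → ×s → (-4.23122,-2.16646) → (-4.23,-2.17)

Cross-section at z=2.75: (-0.13,-6.44) (0.54,-5.16) (-0.89,3.56) (-5.78,0.76) (-4.23,-2.17)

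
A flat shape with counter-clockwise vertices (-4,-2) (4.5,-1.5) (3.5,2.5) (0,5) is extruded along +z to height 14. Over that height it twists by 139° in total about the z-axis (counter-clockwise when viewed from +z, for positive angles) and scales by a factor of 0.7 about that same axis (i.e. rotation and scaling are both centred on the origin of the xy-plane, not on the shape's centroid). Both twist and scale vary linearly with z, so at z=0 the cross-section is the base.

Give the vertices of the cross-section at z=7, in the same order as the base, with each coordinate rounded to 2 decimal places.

Cross-section at z=7: (0.40,-3.78) (2.53,3.14) (-0.95,3.53) (-3.98,1.49)

t = z/height = 7/14 = 0.5
s = 1 + (scale-1)·z/height = 1 + (0.7-1)·7/14 = 0.850000
θ = twist·z/height = 139°·7/14 = 69.5000° = 1.213004 rad
cos θ = 0.350207, sin θ = 0.936672 (intermediates below are computed at full precision and shown rounded to 5 d.p.)
v1: (-4,-2) → rotate → (0.47251,-4.44710) → ×s → (0.40164,-3.78004) → (0.40,-3.78)
v2: (4.5,-1.5) → rotate → (2.98094,3.68971) → ×s → (2.53380,3.13626) → (2.53,3.14)
v3: (3.5,2.5) → rotate → (-1.11595,4.15387) → ×s → (-0.94856,3.53079) → (-0.95,3.53)
v4: (0,5) → rotate → (-4.68336,1.75104) → ×s → (-3.98086,1.48838) → (-3.98,1.49)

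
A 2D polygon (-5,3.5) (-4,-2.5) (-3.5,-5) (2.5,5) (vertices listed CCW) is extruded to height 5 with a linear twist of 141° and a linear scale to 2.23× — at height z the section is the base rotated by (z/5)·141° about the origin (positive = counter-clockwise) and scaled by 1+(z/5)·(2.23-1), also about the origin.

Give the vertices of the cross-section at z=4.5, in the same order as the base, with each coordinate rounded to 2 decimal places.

t = z/height = 4.5/5 = 0.9
s = 1 + (scale-1)·z/height = 1 + (2.23-1)·4.5/5 = 2.107000
θ = twist·z/height = 141°·4.5/5 = 126.9000° = 2.214823 rad
cos θ = -0.600420, sin θ = 0.799685 (intermediates below are computed at full precision and shown rounded to 5 d.p.)
v1: (-5,3.5) → rotate → (0.20320,-6.09989) → ×s → (0.42815,-12.85248) → (0.43,-12.85)
v2: (-4,-2.5) → rotate → (4.40089,-1.69769) → ×s → (9.27268,-3.57703) → (9.27,-3.58)
v3: (-3.5,-5) → rotate → (6.09989,0.20320) → ×s → (12.85248,0.42815) → (12.85,0.43)
v4: (2.5,5) → rotate → (-5.49947,-1.00289) → ×s → (-11.58739,-2.11309) → (-11.59,-2.11)

Cross-section at z=4.5: (0.43,-12.85) (9.27,-3.58) (12.85,0.43) (-11.59,-2.11)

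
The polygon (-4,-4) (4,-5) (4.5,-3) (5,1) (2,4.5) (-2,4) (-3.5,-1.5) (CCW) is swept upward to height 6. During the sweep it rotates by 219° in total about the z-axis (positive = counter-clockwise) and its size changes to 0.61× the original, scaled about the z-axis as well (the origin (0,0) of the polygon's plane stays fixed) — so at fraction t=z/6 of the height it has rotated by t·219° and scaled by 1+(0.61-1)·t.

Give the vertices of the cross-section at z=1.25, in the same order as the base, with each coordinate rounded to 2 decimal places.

Cross-section at z=1.25: (0.06,-5.20) (5.85,-0.59) (4.86,1.03) (2.56,3.93) (-1.67,4.20) (-3.91,1.26) (-1.26,-3.26)

t = z/height = 1.25/6 = 0.208333
s = 1 + (scale-1)·z/height = 1 + (0.61-1)·1.25/6 = 0.918750
θ = twist·z/height = 219°·1.25/6 = 45.6250° = 0.796306 rad
cos θ = 0.699352, sin θ = 0.714778 (intermediates below are computed at full precision and shown rounded to 5 d.p.)
v1: (-4,-4) → rotate → (0.06171,-5.65652) → ×s → (0.05669,-5.19693) → (0.06,-5.20)
v2: (4,-5) → rotate → (6.37130,-0.63765) → ×s → (5.85363,-0.58584) → (5.85,-0.59)
v3: (4.5,-3) → rotate → (5.29142,1.11845) → ×s → (4.86149,1.02757) → (4.86,1.03)
v4: (5,1) → rotate → (2.78198,4.27324) → ×s → (2.55594,3.92604) → (2.56,3.93)
v5: (2,4.5) → rotate → (-1.81780,4.57664) → ×s → (-1.67010,4.20479) → (-1.67,4.20)
v6: (-2,4) → rotate → (-4.25781,1.36785) → ×s → (-3.91187,1.25671) → (-3.91,1.26)
v7: (-3.5,-1.5) → rotate → (-1.37556,-3.55075) → ×s → (-1.26380,-3.26225) → (-1.26,-3.26)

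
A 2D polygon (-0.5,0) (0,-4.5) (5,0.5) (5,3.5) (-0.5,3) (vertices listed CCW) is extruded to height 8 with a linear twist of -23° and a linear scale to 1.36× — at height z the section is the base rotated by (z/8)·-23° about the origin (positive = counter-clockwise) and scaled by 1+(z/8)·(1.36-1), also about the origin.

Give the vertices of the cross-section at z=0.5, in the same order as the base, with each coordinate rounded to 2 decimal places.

t = z/height = 0.5/8 = 0.0625
s = 1 + (scale-1)·z/height = 1 + (1.36-1)·0.5/8 = 1.022500
θ = twist·z/height = -23°·0.5/8 = -1.4375° = -0.025089 rad
cos θ = 0.999685, sin θ = -0.025086 (intermediates below are computed at full precision and shown rounded to 5 d.p.)
v1: (-0.5,0) → rotate → (-0.49984,0.01254) → ×s → (-0.51109,0.01283) → (-0.51,0.01)
v2: (0,-4.5) → rotate → (-0.11289,-4.49858) → ×s → (-0.11543,-4.59980) → (-0.12,-4.60)
v3: (5,0.5) → rotate → (5.01097,0.37441) → ×s → (5.12372,0.38283) → (5.12,0.38)
v4: (5,3.5) → rotate → (5.08623,3.37347) → ×s → (5.20067,3.44937) → (5.20,3.45)
v5: (-0.5,3) → rotate → (-0.42458,3.01160) → ×s → (-0.43414,3.07936) → (-0.43,3.08)

Cross-section at z=0.5: (-0.51,0.01) (-0.12,-4.60) (5.12,0.38) (5.20,3.45) (-0.43,3.08)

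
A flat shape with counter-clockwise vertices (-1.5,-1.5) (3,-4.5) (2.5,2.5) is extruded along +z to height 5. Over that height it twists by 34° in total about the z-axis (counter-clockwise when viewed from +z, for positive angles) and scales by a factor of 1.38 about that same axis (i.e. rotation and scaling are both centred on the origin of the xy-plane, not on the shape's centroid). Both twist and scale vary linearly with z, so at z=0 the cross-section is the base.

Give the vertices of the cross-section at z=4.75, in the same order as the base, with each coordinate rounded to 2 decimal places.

t = z/height = 4.75/5 = 0.95
s = 1 + (scale-1)·z/height = 1 + (1.38-1)·4.75/5 = 1.361000
θ = twist·z/height = 34°·4.75/5 = 32.3000° = 0.563741 rad
cos θ = 0.845262, sin θ = 0.534352 (intermediates below are computed at full precision and shown rounded to 5 d.p.)
v1: (-1.5,-1.5) → rotate → (-0.46636,-2.06942) → ×s → (-0.63472,-2.81648) → (-0.63,-2.82)
v2: (3,-4.5) → rotate → (4.94037,-2.20062) → ×s → (6.72385,-2.99505) → (6.72,-3.00)
v3: (2.5,2.5) → rotate → (0.77727,3.44904) → ×s → (1.05787,4.69414) → (1.06,4.69)

Cross-section at z=4.75: (-0.63,-2.82) (6.72,-3.00) (1.06,4.69)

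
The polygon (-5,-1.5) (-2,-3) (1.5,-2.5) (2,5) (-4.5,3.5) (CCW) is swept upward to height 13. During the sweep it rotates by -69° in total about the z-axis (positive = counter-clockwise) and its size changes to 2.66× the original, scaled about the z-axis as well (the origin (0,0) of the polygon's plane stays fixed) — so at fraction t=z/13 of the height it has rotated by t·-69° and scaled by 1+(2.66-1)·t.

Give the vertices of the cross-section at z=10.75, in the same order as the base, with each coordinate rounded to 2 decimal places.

Cross-section at z=10.75: (-9.44,8.02) (-8.55,0.11) (-3.04,-6.21) (12.54,2.47) (1.16,13.48)

t = z/height = 10.75/13 = 0.826923
s = 1 + (scale-1)·z/height = 1 + (2.66-1)·10.75/13 = 2.372692
θ = twist·z/height = -69°·10.75/13 = -57.0577° = -0.995845 rad
cos θ = 0.543794, sin θ = -0.839219 (intermediates below are computed at full precision and shown rounded to 5 d.p.)
v1: (-5,-1.5) → rotate → (-3.97780,3.38040) → ×s → (-9.43809,8.02065) → (-9.44,8.02)
v2: (-2,-3) → rotate → (-3.60524,0.04705) → ×s → (-8.55414,0.11165) → (-8.55,0.11)
v3: (1.5,-2.5) → rotate → (-1.28235,-2.61831) → ×s → (-3.04263,-6.21245) → (-3.04,-6.21)
v4: (2,5) → rotate → (5.28368,1.04053) → ×s → (12.53655,2.46887) → (12.54,2.47)
v5: (-4.5,3.5) → rotate → (0.49019,5.67976) → ×s → (1.16307,13.47633) → (1.16,13.48)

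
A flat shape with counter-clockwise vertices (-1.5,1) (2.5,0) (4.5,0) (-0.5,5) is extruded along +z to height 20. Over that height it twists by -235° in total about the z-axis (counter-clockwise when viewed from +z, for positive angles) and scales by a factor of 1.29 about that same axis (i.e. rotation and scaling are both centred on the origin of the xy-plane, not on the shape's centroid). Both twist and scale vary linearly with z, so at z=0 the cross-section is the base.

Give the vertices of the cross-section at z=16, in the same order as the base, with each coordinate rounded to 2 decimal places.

Cross-section at z=16: (1.66,-1.48) (-3.05,0.43) (-5.49,0.77) (-0.25,-6.19)

t = z/height = 16/20 = 0.8
s = 1 + (scale-1)·z/height = 1 + (1.29-1)·16/20 = 1.232000
θ = twist·z/height = -235°·16/20 = -188.0000° = -3.281219 rad
cos θ = -0.990268, sin θ = 0.139173 (intermediates below are computed at full precision and shown rounded to 5 d.p.)
v1: (-1.5,1) → rotate → (1.34623,-1.19903) → ×s → (1.65855,-1.47720) → (1.66,-1.48)
v2: (2.5,0) → rotate → (-2.47567,0.34793) → ×s → (-3.05003,0.42865) → (-3.05,0.43)
v3: (4.5,0) → rotate → (-4.45621,0.62628) → ×s → (-5.49005,0.77158) → (-5.49,0.77)
v4: (-0.5,5) → rotate → (-0.20073,-5.02093) → ×s → (-0.24730,-6.18578) → (-0.25,-6.19)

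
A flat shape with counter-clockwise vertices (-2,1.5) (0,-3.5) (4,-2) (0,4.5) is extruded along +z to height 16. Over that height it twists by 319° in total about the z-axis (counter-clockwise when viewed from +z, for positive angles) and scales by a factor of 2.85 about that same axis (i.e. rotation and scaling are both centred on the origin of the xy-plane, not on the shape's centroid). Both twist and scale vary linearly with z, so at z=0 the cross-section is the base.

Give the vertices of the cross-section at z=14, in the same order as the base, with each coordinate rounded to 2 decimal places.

t = z/height = 14/16 = 0.875
s = 1 + (scale-1)·z/height = 1 + (2.85-1)·14/16 = 2.618750
θ = twist·z/height = 319°·14/16 = 279.1250° = 4.871650 rad
cos θ = 0.158589, sin θ = -0.987345 (intermediates below are computed at full precision and shown rounded to 5 d.p.)
v1: (-2,1.5) → rotate → (1.16384,2.21257) → ×s → (3.04780,5.79417) → (3.05,5.79)
v2: (0,-3.5) → rotate → (-3.45571,-0.55506) → ×s → (-9.04963,-1.45357) → (-9.05,-1.45)
v3: (4,-2) → rotate → (-1.34033,-4.26656) → ×s → (-3.51000,-11.17305) → (-3.51,-11.17)
v4: (0,4.5) → rotate → (4.44305,0.71365) → ×s → (11.63524,1.86887) → (11.64,1.87)

Cross-section at z=14: (3.05,5.79) (-9.05,-1.45) (-3.51,-11.17) (11.64,1.87)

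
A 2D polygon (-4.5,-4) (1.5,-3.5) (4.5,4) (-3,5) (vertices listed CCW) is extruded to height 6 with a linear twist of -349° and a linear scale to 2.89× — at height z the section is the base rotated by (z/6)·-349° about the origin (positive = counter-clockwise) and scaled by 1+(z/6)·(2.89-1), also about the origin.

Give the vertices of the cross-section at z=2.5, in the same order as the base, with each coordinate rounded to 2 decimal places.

t = z/height = 2.5/6 = 0.416667
s = 1 + (scale-1)·z/height = 1 + (2.89-1)·2.5/6 = 1.787500
θ = twist·z/height = -349°·2.5/6 = -145.4167° = -2.538000 rad
cos θ = -0.823302, sin θ = -0.567604 (intermediates below are computed at full precision and shown rounded to 5 d.p.)
v1: (-4.5,-4) → rotate → (1.43444,5.84743) → ×s → (2.56406,10.45227) → (2.56,10.45)
v2: (1.5,-3.5) → rotate → (-3.22157,2.03015) → ×s → (-5.75855,3.62889) → (-5.76,3.63)
v3: (4.5,4) → rotate → (-1.43444,-5.84743) → ×s → (-2.56406,-10.45227) → (-2.56,-10.45)
v4: (-3,5) → rotate → (5.30793,-2.41369) → ×s → (9.48792,-4.31448) → (9.49,-4.31)

Cross-section at z=2.5: (2.56,10.45) (-5.76,3.63) (-2.56,-10.45) (9.49,-4.31)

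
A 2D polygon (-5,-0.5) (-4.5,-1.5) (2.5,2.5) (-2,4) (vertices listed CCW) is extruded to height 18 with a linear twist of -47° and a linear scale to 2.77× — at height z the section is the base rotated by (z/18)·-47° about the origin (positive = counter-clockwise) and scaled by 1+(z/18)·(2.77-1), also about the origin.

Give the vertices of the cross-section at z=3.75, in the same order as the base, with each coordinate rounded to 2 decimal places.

Cross-section at z=3.75: (-6.86,0.49) (-6.42,-0.98) (3.95,2.79) (-1.77,5.86)

t = z/height = 3.75/18 = 0.208333
s = 1 + (scale-1)·z/height = 1 + (2.77-1)·3.75/18 = 1.368750
θ = twist·z/height = -47°·3.75/18 = -9.7917° = -0.170897 rad
cos θ = 0.985433, sin θ = -0.170066 (intermediates below are computed at full precision and shown rounded to 5 d.p.)
v1: (-5,-0.5) → rotate → (-5.01220,0.35761) → ×s → (-6.86044,0.48948) → (-6.86,0.49)
v2: (-4.5,-1.5) → rotate → (-4.68955,-0.71285) → ×s → (-6.41882,-0.97572) → (-6.42,-0.98)
v3: (2.5,2.5) → rotate → (2.88875,2.03842) → ×s → (3.95397,2.79008) → (3.95,2.79)
v4: (-2,4) → rotate → (-1.29060,4.28186) → ×s → (-1.76651,5.86080) → (-1.77,5.86)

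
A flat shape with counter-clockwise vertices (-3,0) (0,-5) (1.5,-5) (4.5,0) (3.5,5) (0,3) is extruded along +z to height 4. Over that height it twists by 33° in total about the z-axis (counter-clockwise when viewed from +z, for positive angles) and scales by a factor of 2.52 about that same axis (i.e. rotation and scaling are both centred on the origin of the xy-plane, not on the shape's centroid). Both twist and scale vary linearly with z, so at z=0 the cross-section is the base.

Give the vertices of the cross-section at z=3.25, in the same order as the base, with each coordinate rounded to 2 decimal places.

Cross-section at z=3.25: (-5.98,-3.02) (5.04,-9.97) (8.03,-8.46) (8.98,4.54) (1.94,13.50) (-3.02,5.98)

t = z/height = 3.25/4 = 0.8125
s = 1 + (scale-1)·z/height = 1 + (2.52-1)·3.25/4 = 2.235000
θ = twist·z/height = 33°·3.25/4 = 26.8125° = 0.467966 rad
cos θ = 0.892487, sin θ = 0.451072 (intermediates below are computed at full precision and shown rounded to 5 d.p.)
v1: (-3,0) → rotate → (-2.67746,-1.35322) → ×s → (-5.98413,-3.02444) → (-5.98,-3.02)
v2: (0,-5) → rotate → (2.25536,-4.46244) → ×s → (5.04073,-9.97355) → (5.04,-9.97)
v3: (1.5,-5) → rotate → (3.59409,-3.78583) → ×s → (8.03280,-8.46133) → (8.03,-8.46)
v4: (4.5,0) → rotate → (4.01619,2.02983) → ×s → (8.97619,4.53666) → (8.98,4.54)
v5: (3.5,5) → rotate → (0.86834,6.04119) → ×s → (1.94075,13.50206) → (1.94,13.50)
v6: (0,3) → rotate → (-1.35322,2.67746) → ×s → (-3.02444,5.98413) → (-3.02,5.98)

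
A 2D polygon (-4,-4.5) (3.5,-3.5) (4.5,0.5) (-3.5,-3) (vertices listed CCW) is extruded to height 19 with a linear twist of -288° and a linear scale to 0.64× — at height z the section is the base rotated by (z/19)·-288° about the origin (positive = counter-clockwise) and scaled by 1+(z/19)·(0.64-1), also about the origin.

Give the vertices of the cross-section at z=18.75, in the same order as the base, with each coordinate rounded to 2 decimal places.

t = z/height = 18.75/19 = 0.986842
s = 1 + (scale-1)·z/height = 1 + (0.64-1)·18.75/19 = 0.644737
θ = twist·z/height = -288°·18.75/19 = -284.2105° = -4.960409 rad
cos θ = 0.245485, sin θ = 0.969400 (intermediates below are computed at full precision and shown rounded to 5 d.p.)
v1: (-4,-4.5) → rotate → (3.38036,-4.98229) → ×s → (2.17944,-3.21226) → (2.18,-3.21)
v2: (3.5,-3.5) → rotate → (4.25210,2.53370) → ×s → (2.74149,1.63357) → (2.74,1.63)
v3: (4.5,0.5) → rotate → (0.61998,4.48504) → ×s → (0.39973,2.89167) → (0.40,2.89)
v4: (-3.5,-3) → rotate → (2.04900,-4.12936) → ×s → (1.32107,-2.66235) → (1.32,-2.66)

Cross-section at z=18.75: (2.18,-3.21) (2.74,1.63) (0.40,2.89) (1.32,-2.66)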